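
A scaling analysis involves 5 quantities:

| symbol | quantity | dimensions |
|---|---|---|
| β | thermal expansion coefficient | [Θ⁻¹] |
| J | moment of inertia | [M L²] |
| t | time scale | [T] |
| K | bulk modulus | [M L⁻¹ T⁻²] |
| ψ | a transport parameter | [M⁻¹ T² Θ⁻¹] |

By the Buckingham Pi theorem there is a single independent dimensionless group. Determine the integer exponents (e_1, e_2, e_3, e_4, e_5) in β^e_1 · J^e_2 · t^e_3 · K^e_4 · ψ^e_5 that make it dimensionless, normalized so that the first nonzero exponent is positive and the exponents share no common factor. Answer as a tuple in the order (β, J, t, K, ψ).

(3, -1, 2, -2, -3)

M: e_1·(0) + e_2·(1) + e_3·(0) + e_4·(1) + e_5·(-1) = 0
L: e_1·(0) + e_2·(2) + e_3·(0) + e_4·(-1) + e_5·(0) = 0
T: e_1·(0) + e_2·(0) + e_3·(1) + e_4·(-2) + e_5·(2) = 0
Θ: e_1·(-1) + e_2·(0) + e_3·(0) + e_4·(0) + e_5·(-1) = 0
Solving this homogeneous linear system for the smallest-integer solution (first nonzero entry positive) gives (3, -1, 2, -2, -3).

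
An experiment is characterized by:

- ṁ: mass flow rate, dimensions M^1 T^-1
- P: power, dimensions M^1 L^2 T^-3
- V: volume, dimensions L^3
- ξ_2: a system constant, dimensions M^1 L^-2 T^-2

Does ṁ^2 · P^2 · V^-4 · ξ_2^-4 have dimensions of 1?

yes

Sum the exponent of each base dimension across the product:
  M: 2·[ṁ]_M + 2·[P]_M − 4·[V]_M − 4·[ξ_2]_M = 2·(1) + 2·(1) − 4·(0) − 4·(1) = 0
  L: 2·[ṁ]_L + 2·[P]_L − 4·[V]_L − 4·[ξ_2]_L = 2·(0) + 2·(2) − 4·(3) − 4·(-2) = 0
  T: 2·[ṁ]_T + 2·[P]_T − 4·[V]_T − 4·[ξ_2]_T = 2·(-1) + 2·(-3) − 4·(0) − 4·(-2) = 0
All base exponents vanish — dimensionless.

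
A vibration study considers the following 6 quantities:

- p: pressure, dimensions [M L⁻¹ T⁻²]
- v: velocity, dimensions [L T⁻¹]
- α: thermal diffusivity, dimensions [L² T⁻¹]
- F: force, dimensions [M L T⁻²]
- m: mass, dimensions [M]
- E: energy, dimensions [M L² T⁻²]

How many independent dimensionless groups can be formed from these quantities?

3

There are 6 variables and 3 base dimensions (M, L, T).
The dimension matrix has rank 3.
Independent dimensionless groups: 6 − 3 = 3.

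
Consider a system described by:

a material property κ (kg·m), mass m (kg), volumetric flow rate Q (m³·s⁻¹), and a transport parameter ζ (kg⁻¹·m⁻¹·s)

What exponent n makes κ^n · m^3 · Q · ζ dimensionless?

-2

Balance the M exponent: (1)·n from κ, plus 3·(1) + (0) + (-1) = 2 from the rest, must sum to zero.
n + 2 = 0, so n = -2.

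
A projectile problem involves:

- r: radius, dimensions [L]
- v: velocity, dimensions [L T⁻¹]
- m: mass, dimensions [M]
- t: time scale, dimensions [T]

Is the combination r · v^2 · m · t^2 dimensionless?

Sum the exponent of each base dimension across the product:
  M: [r]_M + 2·[v]_M + [m]_M + 2·[t]_M = (0) + 2·(0) + (1) + 2·(0) = 1
  L: [r]_L + 2·[v]_L + [m]_L + 2·[t]_L = (1) + 2·(1) + (0) + 2·(0) = 3
  T: [r]_T + 2·[v]_T + [m]_T + 2·[t]_T = (0) + 2·(-1) + (0) + 2·(1) = 0
Net dimensions [M L³] ≠ [1] — not dimensionless.

no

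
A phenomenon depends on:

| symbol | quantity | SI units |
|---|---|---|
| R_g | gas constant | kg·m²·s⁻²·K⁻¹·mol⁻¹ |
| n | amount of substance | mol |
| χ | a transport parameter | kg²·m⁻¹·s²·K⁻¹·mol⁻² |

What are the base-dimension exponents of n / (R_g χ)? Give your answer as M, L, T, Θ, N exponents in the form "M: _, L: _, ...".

M: -3, L: -1, T: 0, Θ: 2, N: 4

Collect each base-dimension exponent across the product:
  M: −(1) + (0) − (2) = -3
  L: −(2) + (0) − (-1) = -1
  T: −(-2) + (0) − (2) = 0
  Θ: −(-1) + (0) − (-1) = 2
  N: −(-1) + (1) − (-2) = 4
So the dimensions are [M⁻³ L⁻¹ Θ² N⁴].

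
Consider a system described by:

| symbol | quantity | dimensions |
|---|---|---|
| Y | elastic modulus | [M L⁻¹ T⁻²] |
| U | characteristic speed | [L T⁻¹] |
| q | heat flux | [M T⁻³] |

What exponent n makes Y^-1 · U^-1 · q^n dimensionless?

Balance the M exponent: (1)·n from q, plus −(1) − (0) = -1 from the rest, must sum to zero.
n − 1 = 0, so n = 1.

1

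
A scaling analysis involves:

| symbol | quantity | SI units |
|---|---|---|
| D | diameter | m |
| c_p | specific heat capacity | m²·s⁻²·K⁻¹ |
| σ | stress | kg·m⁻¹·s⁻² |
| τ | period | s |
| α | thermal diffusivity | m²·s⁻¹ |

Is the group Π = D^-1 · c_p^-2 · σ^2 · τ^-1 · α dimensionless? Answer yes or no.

no

Sum the exponent of each base dimension across the product:
  M: −[D]_M − 2·[c_p]_M + 2·[σ]_M − [τ]_M + [α]_M = −(0) − 2·(0) + 2·(1) − (0) + (0) = 2
  L: −[D]_L − 2·[c_p]_L + 2·[σ]_L − [τ]_L + [α]_L = −(1) − 2·(2) + 2·(-1) − (0) + (2) = -5
  T: −[D]_T − 2·[c_p]_T + 2·[σ]_T − [τ]_T + [α]_T = −(0) − 2·(-2) + 2·(-2) − (1) + (-1) = -2
  Θ: −[D]_Θ − 2·[c_p]_Θ + 2·[σ]_Θ − [τ]_Θ + [α]_Θ = −(0) − 2·(-1) + 2·(0) − (0) + (0) = 2
Net dimensions [M² L⁻⁵ T⁻² Θ²] ≠ [1] — not dimensionless.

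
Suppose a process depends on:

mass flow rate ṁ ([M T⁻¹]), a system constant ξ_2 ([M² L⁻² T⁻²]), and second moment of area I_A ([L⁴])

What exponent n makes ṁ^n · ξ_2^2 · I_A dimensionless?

Balance the M exponent: (1)·n from ṁ, plus 2·(2) + (0) = 4 from the rest, must sum to zero.
n + 4 = 0, so n = -4.

-4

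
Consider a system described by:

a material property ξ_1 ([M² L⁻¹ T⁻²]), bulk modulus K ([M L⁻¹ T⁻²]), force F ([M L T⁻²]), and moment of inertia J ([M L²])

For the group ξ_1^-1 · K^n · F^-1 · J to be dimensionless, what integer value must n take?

Balance the M exponent: (1)·n from K, plus −(2) − (1) + (1) = -2 from the rest, must sum to zero.
n − 2 = 0, so n = 2.

2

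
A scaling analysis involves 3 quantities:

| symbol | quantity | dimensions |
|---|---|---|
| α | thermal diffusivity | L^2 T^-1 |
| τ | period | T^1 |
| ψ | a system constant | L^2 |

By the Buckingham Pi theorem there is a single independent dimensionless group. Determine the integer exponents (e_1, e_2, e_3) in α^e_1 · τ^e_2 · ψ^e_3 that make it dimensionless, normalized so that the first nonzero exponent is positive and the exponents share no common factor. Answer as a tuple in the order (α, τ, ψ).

(1, 1, -1)

L: e_1·(2) + e_2·(0) + e_3·(2) = 0
T: e_1·(-1) + e_2·(1) + e_3·(0) = 0
Solving this homogeneous linear system for the smallest-integer solution (first nonzero entry positive) gives (1, 1, -1).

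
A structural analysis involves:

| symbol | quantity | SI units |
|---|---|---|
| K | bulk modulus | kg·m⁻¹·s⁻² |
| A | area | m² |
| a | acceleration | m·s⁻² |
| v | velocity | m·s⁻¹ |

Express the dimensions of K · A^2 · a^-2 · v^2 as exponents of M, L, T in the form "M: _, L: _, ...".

Collect each base-dimension exponent across the product:
  M: (1) + 2·(0) − 2·(0) + 2·(0) = 1
  L: (-1) + 2·(2) − 2·(1) + 2·(1) = 3
  T: (-2) + 2·(0) − 2·(-2) + 2·(-1) = 0
So the dimensions are [M L³].

M: 1, L: 3, T: 0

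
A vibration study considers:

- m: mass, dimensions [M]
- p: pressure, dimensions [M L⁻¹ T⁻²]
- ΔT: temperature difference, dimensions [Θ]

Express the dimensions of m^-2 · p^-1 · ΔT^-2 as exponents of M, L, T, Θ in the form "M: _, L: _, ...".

M: -3, L: 1, T: 2, Θ: -2

Collect each base-dimension exponent across the product:
  M: −2·(1) − (1) − 2·(0) = -3
  L: −2·(0) − (-1) − 2·(0) = 1
  T: −2·(0) − (-2) − 2·(0) = 2
  Θ: −2·(0) − (0) − 2·(1) = -2
So the dimensions are [M⁻³ L T² Θ⁻²].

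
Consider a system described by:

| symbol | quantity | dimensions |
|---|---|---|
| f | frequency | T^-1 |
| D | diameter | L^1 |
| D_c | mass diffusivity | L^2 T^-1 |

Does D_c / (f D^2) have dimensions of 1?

yes

Sum the exponent of each base dimension across the product:
  M: −[f]_M − 2·[D]_M + [D_c]_M = −(0) − 2·(0) + (0) = 0
  L: −[f]_L − 2·[D]_L + [D_c]_L = −(0) − 2·(1) + (2) = 0
  T: −[f]_T − 2·[D]_T + [D_c]_T = −(-1) − 2·(0) + (-1) = 0
  Θ: −[f]_Θ − 2·[D]_Θ + [D_c]_Θ = −(0) − 2·(0) + (0) = 0
All base exponents vanish — dimensionless.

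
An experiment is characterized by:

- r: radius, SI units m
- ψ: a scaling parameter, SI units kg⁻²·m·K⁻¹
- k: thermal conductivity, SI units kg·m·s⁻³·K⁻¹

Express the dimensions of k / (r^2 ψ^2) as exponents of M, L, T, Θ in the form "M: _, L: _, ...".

Collect each base-dimension exponent across the product:
  M: −2·(0) − 2·(-2) + (1) = 5
  L: −2·(1) − 2·(1) + (1) = -3
  T: −2·(0) − 2·(0) + (-3) = -3
  Θ: −2·(0) − 2·(-1) + (-1) = 1
So the dimensions are [M⁵ L⁻³ T⁻³ Θ].

M: 5, L: -3, T: -3, Θ: 1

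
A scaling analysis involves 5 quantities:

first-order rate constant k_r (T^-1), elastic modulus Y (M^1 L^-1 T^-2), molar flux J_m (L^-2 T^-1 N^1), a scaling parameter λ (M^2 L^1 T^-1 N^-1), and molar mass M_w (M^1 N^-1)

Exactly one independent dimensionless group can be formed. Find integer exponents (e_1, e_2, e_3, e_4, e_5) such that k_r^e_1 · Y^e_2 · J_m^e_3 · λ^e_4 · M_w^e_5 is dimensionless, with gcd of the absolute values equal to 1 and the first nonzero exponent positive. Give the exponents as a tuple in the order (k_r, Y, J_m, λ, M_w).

(3, -3, 2, 1, 1)

M: e_1·(0) + e_2·(1) + e_3·(0) + e_4·(2) + e_5·(1) = 0
L: e_1·(0) + e_2·(-1) + e_3·(-2) + e_4·(1) + e_5·(0) = 0
T: e_1·(-1) + e_2·(-2) + e_3·(-1) + e_4·(-1) + e_5·(0) = 0
N: e_1·(0) + e_2·(0) + e_3·(1) + e_4·(-1) + e_5·(-1) = 0
Solving this homogeneous linear system for the smallest-integer solution (first nonzero entry positive) gives (3, -3, 2, 1, 1).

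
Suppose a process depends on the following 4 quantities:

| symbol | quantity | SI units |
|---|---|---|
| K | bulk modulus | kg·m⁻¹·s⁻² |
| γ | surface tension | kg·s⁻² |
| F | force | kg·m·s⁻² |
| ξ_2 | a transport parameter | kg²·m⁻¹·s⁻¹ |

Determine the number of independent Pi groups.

1

There are 4 variables and 3 base dimensions (M, L, T).
The dimension matrix has rank 3.
Independent dimensionless groups: 4 − 3 = 1.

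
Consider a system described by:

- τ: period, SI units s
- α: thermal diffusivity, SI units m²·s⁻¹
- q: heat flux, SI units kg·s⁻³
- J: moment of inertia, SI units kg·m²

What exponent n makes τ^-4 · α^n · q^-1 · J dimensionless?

Balance the L exponent: (2)·n from α, plus −4·(0) − (0) + (2) = 2 from the rest, must sum to zero.
2n + 2 = 0, so n = -1.

-1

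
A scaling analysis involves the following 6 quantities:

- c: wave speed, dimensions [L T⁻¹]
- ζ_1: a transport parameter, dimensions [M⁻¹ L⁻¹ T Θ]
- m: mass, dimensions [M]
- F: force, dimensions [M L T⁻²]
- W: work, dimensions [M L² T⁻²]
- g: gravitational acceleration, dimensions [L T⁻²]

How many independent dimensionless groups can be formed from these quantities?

2

There are 6 variables and 4 base dimensions (M, L, T, Θ).
The dimension matrix has rank 4.
Independent dimensionless groups: 6 − 4 = 2.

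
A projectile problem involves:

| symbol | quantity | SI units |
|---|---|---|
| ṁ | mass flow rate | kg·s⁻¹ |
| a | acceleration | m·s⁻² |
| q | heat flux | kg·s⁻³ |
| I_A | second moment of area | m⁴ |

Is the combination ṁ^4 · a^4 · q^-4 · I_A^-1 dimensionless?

yes

Sum the exponent of each base dimension across the product:
  M: 4·[ṁ]_M + 4·[a]_M − 4·[q]_M − [I_A]_M = 4·(1) + 4·(0) − 4·(1) − (0) = 0
  L: 4·[ṁ]_L + 4·[a]_L − 4·[q]_L − [I_A]_L = 4·(0) + 4·(1) − 4·(0) − (4) = 0
  T: 4·[ṁ]_T + 4·[a]_T − 4·[q]_T − [I_A]_T = 4·(-1) + 4·(-2) − 4·(-3) − (0) = 0
All base exponents vanish — dimensionless.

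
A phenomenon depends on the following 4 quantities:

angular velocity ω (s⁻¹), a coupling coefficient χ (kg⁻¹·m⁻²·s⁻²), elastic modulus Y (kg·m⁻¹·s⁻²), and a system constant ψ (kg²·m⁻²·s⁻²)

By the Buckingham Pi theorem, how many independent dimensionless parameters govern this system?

1

There are 4 variables and 3 base dimensions (M, L, T).
The dimension matrix has rank 3.
Independent dimensionless groups: 4 − 3 = 1.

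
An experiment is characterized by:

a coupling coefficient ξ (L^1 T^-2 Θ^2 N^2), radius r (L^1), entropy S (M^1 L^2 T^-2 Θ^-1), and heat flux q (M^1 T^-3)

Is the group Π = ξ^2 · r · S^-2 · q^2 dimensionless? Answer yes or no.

Sum the exponent of each base dimension across the product:
  M: 2·[ξ]_M + [r]_M − 2·[S]_M + 2·[q]_M = 2·(0) + (0) − 2·(1) + 2·(1) = 0
  L: 2·[ξ]_L + [r]_L − 2·[S]_L + 2·[q]_L = 2·(1) + (1) − 2·(2) + 2·(0) = -1
  T: 2·[ξ]_T + [r]_T − 2·[S]_T + 2·[q]_T = 2·(-2) + (0) − 2·(-2) + 2·(-3) = -6
  Θ: 2·[ξ]_Θ + [r]_Θ − 2·[S]_Θ + 2·[q]_Θ = 2·(2) + (0) − 2·(-1) + 2·(0) = 6
  N: 2·[ξ]_N + [r]_N − 2·[S]_N + 2·[q]_N = 2·(2) + (0) − 2·(0) + 2·(0) = 4
Net dimensions [L⁻¹ T⁻⁶ Θ⁶ N⁴] ≠ [1] — not dimensionless.

no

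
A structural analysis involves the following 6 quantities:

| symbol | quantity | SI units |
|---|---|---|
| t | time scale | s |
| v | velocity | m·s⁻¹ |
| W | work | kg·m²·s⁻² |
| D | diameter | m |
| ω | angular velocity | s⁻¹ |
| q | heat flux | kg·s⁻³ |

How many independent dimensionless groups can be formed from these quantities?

There are 6 variables and 3 base dimensions (M, L, T).
The dimension matrix has rank 3.
Independent dimensionless groups: 6 − 3 = 3.

3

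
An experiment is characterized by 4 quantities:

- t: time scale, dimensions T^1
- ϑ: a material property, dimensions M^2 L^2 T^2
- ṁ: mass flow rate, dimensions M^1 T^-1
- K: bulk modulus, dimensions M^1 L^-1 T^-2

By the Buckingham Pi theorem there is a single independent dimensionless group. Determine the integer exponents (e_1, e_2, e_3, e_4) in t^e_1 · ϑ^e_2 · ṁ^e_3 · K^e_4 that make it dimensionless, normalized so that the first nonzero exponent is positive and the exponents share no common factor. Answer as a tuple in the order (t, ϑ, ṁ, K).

(2, -1, 4, -2)

M: e_1·(0) + e_2·(2) + e_3·(1) + e_4·(1) = 0
L: e_1·(0) + e_2·(2) + e_3·(0) + e_4·(-1) = 0
T: e_1·(1) + e_2·(2) + e_3·(-1) + e_4·(-2) = 0
Solving this homogeneous linear system for the smallest-integer solution (first nonzero entry positive) gives (2, -1, 4, -2).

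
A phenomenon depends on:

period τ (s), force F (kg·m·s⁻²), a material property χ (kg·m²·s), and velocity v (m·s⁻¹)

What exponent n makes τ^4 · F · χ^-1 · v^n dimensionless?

Balance the L exponent: (1)·n from v, plus 4·(0) + (1) − (2) = -1 from the rest, must sum to zero.
n − 1 = 0, so n = 1.

1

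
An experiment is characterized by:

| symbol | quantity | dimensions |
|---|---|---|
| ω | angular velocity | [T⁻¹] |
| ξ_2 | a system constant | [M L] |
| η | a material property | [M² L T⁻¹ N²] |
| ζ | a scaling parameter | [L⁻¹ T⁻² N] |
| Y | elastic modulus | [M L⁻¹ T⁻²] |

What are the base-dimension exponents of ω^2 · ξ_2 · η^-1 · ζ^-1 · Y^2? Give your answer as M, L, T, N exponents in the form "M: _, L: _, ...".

Collect each base-dimension exponent across the product:
  M: 2·(0) + (1) − (2) − (0) + 2·(1) = 1
  L: 2·(0) + (1) − (1) − (-1) + 2·(-1) = -1
  T: 2·(-1) + (0) − (-1) − (-2) + 2·(-2) = -3
  N: 2·(0) + (0) − (2) − (1) + 2·(0) = -3
So the dimensions are [M L⁻¹ T⁻³ N⁻³].

M: 1, L: -1, T: -3, N: -3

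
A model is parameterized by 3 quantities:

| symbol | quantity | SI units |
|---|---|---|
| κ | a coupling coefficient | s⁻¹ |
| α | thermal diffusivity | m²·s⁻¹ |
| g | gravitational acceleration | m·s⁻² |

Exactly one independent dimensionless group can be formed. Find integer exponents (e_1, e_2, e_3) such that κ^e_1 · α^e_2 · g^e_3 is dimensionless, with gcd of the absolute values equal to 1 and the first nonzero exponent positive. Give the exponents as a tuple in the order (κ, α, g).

L: e_1·(0) + e_2·(2) + e_3·(1) = 0
T: e_1·(-1) + e_2·(-1) + e_3·(-2) = 0
Solving this homogeneous linear system for the smallest-integer solution (first nonzero entry positive) gives (3, 1, -2).

(3, 1, -2)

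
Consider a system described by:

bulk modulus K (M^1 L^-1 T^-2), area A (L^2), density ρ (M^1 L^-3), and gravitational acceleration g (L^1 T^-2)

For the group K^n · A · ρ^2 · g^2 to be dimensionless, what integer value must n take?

-2

Balance the M exponent: (1)·n from K, plus (0) + 2·(1) + 2·(0) = 2 from the rest, must sum to zero.
n + 2 = 0, so n = -2.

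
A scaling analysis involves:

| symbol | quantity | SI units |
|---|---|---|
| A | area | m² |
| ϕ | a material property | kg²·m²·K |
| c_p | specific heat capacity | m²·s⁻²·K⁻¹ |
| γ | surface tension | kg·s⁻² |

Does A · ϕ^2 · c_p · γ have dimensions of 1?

Sum the exponent of each base dimension across the product:
  M: [A]_M + 2·[ϕ]_M + [c_p]_M + [γ]_M = (0) + 2·(2) + (0) + (1) = 5
  L: [A]_L + 2·[ϕ]_L + [c_p]_L + [γ]_L = (2) + 2·(2) + (2) + (0) = 8
  T: [A]_T + 2·[ϕ]_T + [c_p]_T + [γ]_T = (0) + 2·(0) + (-2) + (-2) = -4
  Θ: [A]_Θ + 2·[ϕ]_Θ + [c_p]_Θ + [γ]_Θ = (0) + 2·(1) + (-1) + (0) = 1
Net dimensions [M⁵ L⁸ T⁻⁴ Θ] ≠ [1] — not dimensionless.

no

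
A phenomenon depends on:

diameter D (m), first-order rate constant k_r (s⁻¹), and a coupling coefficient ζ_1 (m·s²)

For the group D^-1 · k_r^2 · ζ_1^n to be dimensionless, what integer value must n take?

Balance the L exponent: (1)·n from ζ_1, plus −(1) + 2·(0) = -1 from the rest, must sum to zero.
n − 1 = 0, so n = 1.

1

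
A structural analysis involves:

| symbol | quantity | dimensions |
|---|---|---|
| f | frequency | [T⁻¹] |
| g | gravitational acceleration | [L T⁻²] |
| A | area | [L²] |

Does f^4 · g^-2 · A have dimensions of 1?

yes

Sum the exponent of each base dimension across the product:
  L: 4·[f]_L − 2·[g]_L + [A]_L = 4·(0) − 2·(1) + (2) = 0
  T: 4·[f]_T − 2·[g]_T + [A]_T = 4·(-1) − 2·(-2) + (0) = 0
All base exponents vanish — dimensionless.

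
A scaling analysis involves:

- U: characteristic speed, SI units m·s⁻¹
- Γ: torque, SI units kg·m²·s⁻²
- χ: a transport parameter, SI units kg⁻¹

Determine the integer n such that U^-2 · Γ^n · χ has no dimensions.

1

Balance the M exponent: (1)·n from Γ, plus −2·(0) + (-1) = -1 from the rest, must sum to zero.
n − 1 = 0, so n = 1.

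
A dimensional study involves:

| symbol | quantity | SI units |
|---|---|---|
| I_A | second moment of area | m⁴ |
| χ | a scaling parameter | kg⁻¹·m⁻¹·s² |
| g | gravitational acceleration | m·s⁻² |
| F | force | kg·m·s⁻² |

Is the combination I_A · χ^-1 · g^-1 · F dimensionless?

Sum the exponent of each base dimension across the product:
  M: [I_A]_M − [χ]_M − [g]_M + [F]_M = (0) − (-1) − (0) + (1) = 2
  L: [I_A]_L − [χ]_L − [g]_L + [F]_L = (4) − (-1) − (1) + (1) = 5
  T: [I_A]_T − [χ]_T − [g]_T + [F]_T = (0) − (2) − (-2) + (-2) = -2
Net dimensions [M² L⁵ T⁻²] ≠ [1] — not dimensionless.

no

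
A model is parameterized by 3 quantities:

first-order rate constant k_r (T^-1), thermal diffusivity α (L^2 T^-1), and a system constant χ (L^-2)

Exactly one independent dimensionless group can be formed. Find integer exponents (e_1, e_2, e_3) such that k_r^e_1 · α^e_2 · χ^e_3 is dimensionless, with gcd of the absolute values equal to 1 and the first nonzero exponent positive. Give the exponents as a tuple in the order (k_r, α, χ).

L: e_1·(0) + e_2·(2) + e_3·(-2) = 0
T: e_1·(-1) + e_2·(-1) + e_3·(0) = 0
Solving this homogeneous linear system for the smallest-integer solution (first nonzero entry positive) gives (1, -1, -1).

(1, -1, -1)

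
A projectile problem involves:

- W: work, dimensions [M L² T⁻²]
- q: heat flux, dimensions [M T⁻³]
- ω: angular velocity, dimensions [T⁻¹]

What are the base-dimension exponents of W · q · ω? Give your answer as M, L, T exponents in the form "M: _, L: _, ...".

M: 2, L: 2, T: -6

Collect each base-dimension exponent across the product:
  M: (1) + (1) + (0) = 2
  L: (2) + (0) + (0) = 2
  T: (-2) + (-3) + (-1) = -6
So the dimensions are [M² L² T⁻⁶].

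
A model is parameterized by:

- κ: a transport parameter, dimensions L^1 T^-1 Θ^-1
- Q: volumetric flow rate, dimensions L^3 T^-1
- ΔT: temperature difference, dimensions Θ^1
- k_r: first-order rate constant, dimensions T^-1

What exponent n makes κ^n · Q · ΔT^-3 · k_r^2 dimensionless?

-3

Balance the L exponent: (1)·n from κ, plus (3) − 3·(0) + 2·(0) = 3 from the rest, must sum to zero.
n + 3 = 0, so n = -3.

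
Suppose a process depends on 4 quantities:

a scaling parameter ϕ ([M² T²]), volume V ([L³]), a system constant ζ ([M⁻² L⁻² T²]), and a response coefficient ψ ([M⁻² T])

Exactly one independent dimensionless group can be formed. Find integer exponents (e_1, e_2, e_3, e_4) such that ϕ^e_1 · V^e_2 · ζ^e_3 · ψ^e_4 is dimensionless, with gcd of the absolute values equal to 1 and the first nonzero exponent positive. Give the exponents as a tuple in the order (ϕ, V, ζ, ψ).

(1, -2, -3, 4)

M: e_1·(2) + e_2·(0) + e_3·(-2) + e_4·(-2) = 0
L: e_1·(0) + e_2·(3) + e_3·(-2) + e_4·(0) = 0
T: e_1·(2) + e_2·(0) + e_3·(2) + e_4·(1) = 0
Solving this homogeneous linear system for the smallest-integer solution (first nonzero entry positive) gives (1, -2, -3, 4).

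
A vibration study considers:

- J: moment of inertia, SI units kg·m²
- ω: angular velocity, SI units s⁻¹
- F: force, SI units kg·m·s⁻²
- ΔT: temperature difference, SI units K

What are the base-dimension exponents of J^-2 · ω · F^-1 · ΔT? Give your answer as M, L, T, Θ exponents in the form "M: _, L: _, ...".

M: -3, L: -5, T: 1, Θ: 1

Collect each base-dimension exponent across the product:
  M: −2·(1) + (0) − (1) + (0) = -3
  L: −2·(2) + (0) − (1) + (0) = -5
  T: −2·(0) + (-1) − (-2) + (0) = 1
  Θ: −2·(0) + (0) − (0) + (1) = 1
So the dimensions are [M⁻³ L⁻⁵ T Θ].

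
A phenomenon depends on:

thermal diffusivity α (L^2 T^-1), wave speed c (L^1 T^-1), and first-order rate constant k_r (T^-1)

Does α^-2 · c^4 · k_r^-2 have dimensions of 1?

Sum the exponent of each base dimension across the product:
  L: −2·[α]_L + 4·[c]_L − 2·[k_r]_L = −2·(2) + 4·(1) − 2·(0) = 0
  T: −2·[α]_T + 4·[c]_T − 2·[k_r]_T = −2·(-1) + 4·(-1) − 2·(-1) = 0
All base exponents vanish — dimensionless.

yes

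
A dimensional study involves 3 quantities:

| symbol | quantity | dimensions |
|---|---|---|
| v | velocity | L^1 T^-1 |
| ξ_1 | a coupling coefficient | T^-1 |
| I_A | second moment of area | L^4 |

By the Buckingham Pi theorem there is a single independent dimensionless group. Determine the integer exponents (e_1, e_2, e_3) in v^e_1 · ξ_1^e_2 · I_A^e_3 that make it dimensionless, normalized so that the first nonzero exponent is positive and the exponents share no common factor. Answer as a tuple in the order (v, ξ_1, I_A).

(4, -4, -1)

L: e_1·(1) + e_2·(0) + e_3·(4) = 0
T: e_1·(-1) + e_2·(-1) + e_3·(0) = 0
Solving this homogeneous linear system for the smallest-integer solution (first nonzero entry positive) gives (4, -4, -1).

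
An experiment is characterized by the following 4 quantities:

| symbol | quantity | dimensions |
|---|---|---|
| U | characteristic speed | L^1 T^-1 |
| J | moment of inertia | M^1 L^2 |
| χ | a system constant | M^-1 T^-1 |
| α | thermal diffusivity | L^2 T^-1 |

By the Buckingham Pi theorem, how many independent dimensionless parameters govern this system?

There are 4 variables and 3 base dimensions (M, L, T).
The dimension matrix has rank 3.
Independent dimensionless groups: 4 − 3 = 1.

1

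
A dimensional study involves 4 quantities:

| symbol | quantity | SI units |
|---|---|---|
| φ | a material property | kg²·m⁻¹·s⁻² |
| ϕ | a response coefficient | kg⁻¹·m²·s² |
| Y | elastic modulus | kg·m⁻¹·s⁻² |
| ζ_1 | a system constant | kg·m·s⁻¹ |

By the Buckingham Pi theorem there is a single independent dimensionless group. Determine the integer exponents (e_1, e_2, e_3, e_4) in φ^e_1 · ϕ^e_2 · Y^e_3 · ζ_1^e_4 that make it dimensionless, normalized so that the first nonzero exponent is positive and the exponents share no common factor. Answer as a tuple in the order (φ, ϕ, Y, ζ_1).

M: e_1·(2) + e_2·(-1) + e_3·(1) + e_4·(1) = 0
L: e_1·(-1) + e_2·(2) + e_3·(-1) + e_4·(1) = 0
T: e_1·(-2) + e_2·(2) + e_3·(-2) + e_4·(-1) = 0
Solving this homogeneous linear system for the smallest-integer solution (first nonzero entry positive) gives (1, 3, 3, -2).

(1, 3, 3, -2)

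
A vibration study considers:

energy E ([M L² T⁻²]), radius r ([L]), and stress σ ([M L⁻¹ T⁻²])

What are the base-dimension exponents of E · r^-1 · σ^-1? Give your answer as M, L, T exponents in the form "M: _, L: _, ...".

Collect each base-dimension exponent across the product:
  M: (1) − (0) − (1) = 0
  L: (2) − (1) − (-1) = 2
  T: (-2) − (0) − (-2) = 0
So the dimensions are [L²].

M: 0, L: 2, T: 0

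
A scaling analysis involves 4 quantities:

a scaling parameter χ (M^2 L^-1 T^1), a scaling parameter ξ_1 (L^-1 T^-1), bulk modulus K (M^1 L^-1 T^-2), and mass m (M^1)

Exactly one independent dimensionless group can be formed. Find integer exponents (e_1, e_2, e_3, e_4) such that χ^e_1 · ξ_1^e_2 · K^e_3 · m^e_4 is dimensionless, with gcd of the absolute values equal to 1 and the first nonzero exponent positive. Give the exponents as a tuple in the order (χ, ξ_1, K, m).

M: e_1·(2) + e_2·(0) + e_3·(1) + e_4·(1) = 0
L: e_1·(-1) + e_2·(-1) + e_3·(-1) + e_4·(0) = 0
T: e_1·(1) + e_2·(-1) + e_3·(-2) + e_4·(0) = 0
Solving this homogeneous linear system for the smallest-integer solution (first nonzero entry positive) gives (1, -3, 2, -4).

(1, -3, 2, -4)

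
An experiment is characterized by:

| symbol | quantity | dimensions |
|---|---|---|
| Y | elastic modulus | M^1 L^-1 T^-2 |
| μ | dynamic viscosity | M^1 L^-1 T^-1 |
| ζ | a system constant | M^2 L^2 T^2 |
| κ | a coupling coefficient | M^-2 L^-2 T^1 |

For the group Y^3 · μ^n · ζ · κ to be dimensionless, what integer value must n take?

Balance the M exponent: (1)·n from μ, plus 3·(1) + (2) + (-2) = 3 from the rest, must sum to zero.
n + 3 = 0, so n = -3.

-3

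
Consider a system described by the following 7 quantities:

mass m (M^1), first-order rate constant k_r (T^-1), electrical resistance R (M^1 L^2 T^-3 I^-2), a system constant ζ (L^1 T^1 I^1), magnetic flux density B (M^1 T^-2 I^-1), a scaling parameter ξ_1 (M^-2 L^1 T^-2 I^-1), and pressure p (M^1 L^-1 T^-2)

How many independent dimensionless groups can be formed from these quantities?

There are 7 variables and 4 base dimensions (M, L, T, I).
The dimension matrix has rank 4.
Independent dimensionless groups: 7 − 4 = 3.

3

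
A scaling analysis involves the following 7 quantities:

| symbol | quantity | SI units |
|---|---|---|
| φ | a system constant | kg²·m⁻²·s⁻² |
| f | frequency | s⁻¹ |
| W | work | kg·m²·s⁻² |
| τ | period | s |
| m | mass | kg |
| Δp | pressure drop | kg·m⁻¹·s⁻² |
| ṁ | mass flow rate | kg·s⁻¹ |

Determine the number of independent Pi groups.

There are 7 variables and 3 base dimensions (M, L, T).
The dimension matrix has rank 3.
Independent dimensionless groups: 7 − 3 = 4.

4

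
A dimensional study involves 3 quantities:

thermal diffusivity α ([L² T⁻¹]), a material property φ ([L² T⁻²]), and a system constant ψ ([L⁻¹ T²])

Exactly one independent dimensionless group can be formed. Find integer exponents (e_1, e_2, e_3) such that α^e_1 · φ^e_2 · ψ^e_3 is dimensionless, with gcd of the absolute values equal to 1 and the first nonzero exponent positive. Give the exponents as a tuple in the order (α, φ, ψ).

(2, -3, -2)

L: e_1·(2) + e_2·(2) + e_3·(-1) = 0
T: e_1·(-1) + e_2·(-2) + e_3·(2) = 0
Solving this homogeneous linear system for the smallest-integer solution (first nonzero entry positive) gives (2, -3, -2).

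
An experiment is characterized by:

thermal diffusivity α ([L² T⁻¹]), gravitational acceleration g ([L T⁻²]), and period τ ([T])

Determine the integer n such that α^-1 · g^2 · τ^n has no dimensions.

3

Balance the T exponent: (1)·n from τ, plus −(-1) + 2·(-2) = -3 from the rest, must sum to zero.
n − 3 = 0, so n = 3.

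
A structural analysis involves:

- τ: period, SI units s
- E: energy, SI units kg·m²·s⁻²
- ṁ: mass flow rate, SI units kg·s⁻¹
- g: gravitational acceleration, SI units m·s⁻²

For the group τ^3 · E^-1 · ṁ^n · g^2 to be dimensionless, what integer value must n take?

1

Balance the M exponent: (1)·n from ṁ, plus 3·(0) − (1) + 2·(0) = -1 from the rest, must sum to zero.
n − 1 = 0, so n = 1.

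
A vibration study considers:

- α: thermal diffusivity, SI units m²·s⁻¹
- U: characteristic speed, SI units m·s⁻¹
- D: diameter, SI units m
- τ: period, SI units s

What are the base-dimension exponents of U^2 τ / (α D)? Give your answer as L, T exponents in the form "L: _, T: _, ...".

L: -1, T: 0

Collect each base-dimension exponent across the product:
  L: −(2) + 2·(1) − (1) + (0) = -1
  T: −(-1) + 2·(-1) − (0) + (1) = 0
So the dimensions are [L⁻¹].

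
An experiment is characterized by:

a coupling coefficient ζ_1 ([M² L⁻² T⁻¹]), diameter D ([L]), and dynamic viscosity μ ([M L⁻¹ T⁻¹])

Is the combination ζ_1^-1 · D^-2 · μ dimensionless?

Sum the exponent of each base dimension across the product:
  M: −[ζ_1]_M − 2·[D]_M + [μ]_M = −(2) − 2·(0) + (1) = -1
  L: −[ζ_1]_L − 2·[D]_L + [μ]_L = −(-2) − 2·(1) + (-1) = -1
  T: −[ζ_1]_T − 2·[D]_T + [μ]_T = −(-1) − 2·(0) + (-1) = 0
Net dimensions [M⁻¹ L⁻¹] ≠ [1] — not dimensionless.

no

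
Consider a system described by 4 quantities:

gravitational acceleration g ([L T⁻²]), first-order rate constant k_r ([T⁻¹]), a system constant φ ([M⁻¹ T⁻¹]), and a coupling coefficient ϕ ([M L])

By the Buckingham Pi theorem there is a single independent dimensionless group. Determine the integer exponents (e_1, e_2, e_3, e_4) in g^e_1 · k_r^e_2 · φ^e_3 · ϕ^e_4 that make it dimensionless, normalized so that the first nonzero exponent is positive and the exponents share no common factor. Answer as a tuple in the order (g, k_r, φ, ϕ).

M: e_1·(0) + e_2·(0) + e_3·(-1) + e_4·(1) = 0
L: e_1·(1) + e_2·(0) + e_3·(0) + e_4·(1) = 0
T: e_1·(-2) + e_2·(-1) + e_3·(-1) + e_4·(0) = 0
Solving this homogeneous linear system for the smallest-integer solution (first nonzero entry positive) gives (1, -1, -1, -1).

(1, -1, -1, -1)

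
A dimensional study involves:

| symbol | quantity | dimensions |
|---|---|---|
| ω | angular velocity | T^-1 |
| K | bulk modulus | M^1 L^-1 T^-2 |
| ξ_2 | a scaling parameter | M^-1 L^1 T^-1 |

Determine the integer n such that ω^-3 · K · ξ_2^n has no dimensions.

Balance the M exponent: (-1)·n from ξ_2, plus −3·(0) + (1) = 1 from the rest, must sum to zero.
−n + 1 = 0, so n = 1.

1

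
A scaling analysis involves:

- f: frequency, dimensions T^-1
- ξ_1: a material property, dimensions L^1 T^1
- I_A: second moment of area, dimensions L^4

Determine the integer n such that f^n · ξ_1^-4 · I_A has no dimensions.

Balance the T exponent: (-1)·n from f, plus −4·(1) + (0) = -4 from the rest, must sum to zero.
−n − 4 = 0, so n = -4.

-4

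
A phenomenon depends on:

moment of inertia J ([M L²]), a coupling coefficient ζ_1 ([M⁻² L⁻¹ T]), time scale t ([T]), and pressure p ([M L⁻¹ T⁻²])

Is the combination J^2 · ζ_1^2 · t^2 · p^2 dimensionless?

Sum the exponent of each base dimension across the product:
  M: 2·[J]_M + 2·[ζ_1]_M + 2·[t]_M + 2·[p]_M = 2·(1) + 2·(-2) + 2·(0) + 2·(1) = 0
  L: 2·[J]_L + 2·[ζ_1]_L + 2·[t]_L + 2·[p]_L = 2·(2) + 2·(-1) + 2·(0) + 2·(-1) = 0
  T: 2·[J]_T + 2·[ζ_1]_T + 2·[t]_T + 2·[p]_T = 2·(0) + 2·(1) + 2·(1) + 2·(-2) = 0
All base exponents vanish — dimensionless.

yes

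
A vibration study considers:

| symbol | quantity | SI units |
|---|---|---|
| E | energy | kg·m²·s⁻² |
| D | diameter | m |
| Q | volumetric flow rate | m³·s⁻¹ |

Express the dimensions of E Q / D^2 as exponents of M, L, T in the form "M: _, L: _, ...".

Collect each base-dimension exponent across the product:
  M: (1) − 2·(0) + (0) = 1
  L: (2) − 2·(1) + (3) = 3
  T: (-2) − 2·(0) + (-1) = -3
So the dimensions are [M L³ T⁻³].

M: 1, L: 3, T: -3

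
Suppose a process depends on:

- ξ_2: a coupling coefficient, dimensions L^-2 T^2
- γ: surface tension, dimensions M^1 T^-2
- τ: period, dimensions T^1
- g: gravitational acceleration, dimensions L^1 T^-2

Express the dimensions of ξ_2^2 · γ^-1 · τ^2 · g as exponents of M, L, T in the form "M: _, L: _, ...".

Collect each base-dimension exponent across the product:
  M: 2·(0) − (1) + 2·(0) + (0) = -1
  L: 2·(-2) − (0) + 2·(0) + (1) = -3
  T: 2·(2) − (-2) + 2·(1) + (-2) = 6
So the dimensions are [M⁻¹ L⁻³ T⁶].

M: -1, L: -3, T: 6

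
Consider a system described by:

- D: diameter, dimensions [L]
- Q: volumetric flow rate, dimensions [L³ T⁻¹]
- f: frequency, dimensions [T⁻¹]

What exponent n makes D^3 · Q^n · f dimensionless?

Balance the L exponent: (3)·n from Q, plus 3·(1) + (0) = 3 from the rest, must sum to zero.
3n + 3 = 0, so n = -1.

-1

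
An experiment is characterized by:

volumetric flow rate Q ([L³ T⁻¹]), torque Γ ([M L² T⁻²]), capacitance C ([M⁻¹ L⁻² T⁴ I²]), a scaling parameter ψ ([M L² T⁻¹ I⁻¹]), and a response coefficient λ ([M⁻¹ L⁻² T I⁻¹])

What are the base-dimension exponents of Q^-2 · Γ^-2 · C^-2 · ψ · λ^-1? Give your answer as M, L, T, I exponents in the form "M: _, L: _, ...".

Collect each base-dimension exponent across the product:
  M: −2·(0) − 2·(1) − 2·(-1) + (1) − (-1) = 2
  L: −2·(3) − 2·(2) − 2·(-2) + (2) − (-2) = -2
  T: −2·(-1) − 2·(-2) − 2·(4) + (-1) − (1) = -4
  I: −2·(0) − 2·(0) − 2·(2) + (-1) − (-1) = -4
So the dimensions are [M² L⁻² T⁻⁴ I⁻⁴].

M: 2, L: -2, T: -4, I: -4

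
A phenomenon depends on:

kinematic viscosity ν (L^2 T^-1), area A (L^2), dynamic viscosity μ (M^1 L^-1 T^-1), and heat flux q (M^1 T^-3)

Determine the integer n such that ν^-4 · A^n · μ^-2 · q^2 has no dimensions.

3

Balance the L exponent: (2)·n from A, plus −4·(2) − 2·(-1) + 2·(0) = -6 from the rest, must sum to zero.
2n − 6 = 0, so n = 3.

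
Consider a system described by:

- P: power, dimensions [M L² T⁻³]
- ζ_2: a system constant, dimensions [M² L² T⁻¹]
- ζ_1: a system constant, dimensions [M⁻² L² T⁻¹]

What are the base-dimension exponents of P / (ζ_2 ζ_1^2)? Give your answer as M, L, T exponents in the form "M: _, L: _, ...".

Collect each base-dimension exponent across the product:
  M: (1) − (2) − 2·(-2) = 3
  L: (2) − (2) − 2·(2) = -4
  T: (-3) − (-1) − 2·(-1) = 0
So the dimensions are [M³ L⁻⁴].

M: 3, L: -4, T: 0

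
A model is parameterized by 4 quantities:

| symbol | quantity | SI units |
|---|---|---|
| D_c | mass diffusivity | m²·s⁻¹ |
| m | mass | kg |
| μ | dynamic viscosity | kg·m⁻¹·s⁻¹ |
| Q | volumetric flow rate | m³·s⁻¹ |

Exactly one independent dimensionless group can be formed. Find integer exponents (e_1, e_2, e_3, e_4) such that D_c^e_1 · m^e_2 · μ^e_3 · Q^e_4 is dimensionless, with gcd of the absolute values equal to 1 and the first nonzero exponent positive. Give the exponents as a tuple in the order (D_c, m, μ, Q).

(4, 1, -1, -3)

M: e_1·(0) + e_2·(1) + e_3·(1) + e_4·(0) = 0
L: e_1·(2) + e_2·(0) + e_3·(-1) + e_4·(3) = 0
T: e_1·(-1) + e_2·(0) + e_3·(-1) + e_4·(-1) = 0
Solving this homogeneous linear system for the smallest-integer solution (first nonzero entry positive) gives (4, 1, -1, -3).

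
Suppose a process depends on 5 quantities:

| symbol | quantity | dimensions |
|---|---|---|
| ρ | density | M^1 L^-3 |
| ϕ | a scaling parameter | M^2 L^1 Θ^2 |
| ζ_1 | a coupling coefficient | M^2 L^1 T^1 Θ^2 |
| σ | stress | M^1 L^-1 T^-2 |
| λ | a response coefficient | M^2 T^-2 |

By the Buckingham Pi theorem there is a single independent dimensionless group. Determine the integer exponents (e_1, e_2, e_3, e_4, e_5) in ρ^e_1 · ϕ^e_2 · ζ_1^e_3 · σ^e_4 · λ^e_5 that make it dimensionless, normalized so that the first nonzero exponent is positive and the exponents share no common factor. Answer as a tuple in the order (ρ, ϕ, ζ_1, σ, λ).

(1, 4, -4, -3, 1)

M: e_1·(1) + e_2·(2) + e_3·(2) + e_4·(1) + e_5·(2) = 0
L: e_1·(-3) + e_2·(1) + e_3·(1) + e_4·(-1) + e_5·(0) = 0
T: e_1·(0) + e_2·(0) + e_3·(1) + e_4·(-2) + e_5·(-2) = 0
Θ: e_1·(0) + e_2·(2) + e_3·(2) + e_4·(0) + e_5·(0) = 0
Solving this homogeneous linear system for the smallest-integer solution (first nonzero entry positive) gives (1, 4, -4, -3, 1).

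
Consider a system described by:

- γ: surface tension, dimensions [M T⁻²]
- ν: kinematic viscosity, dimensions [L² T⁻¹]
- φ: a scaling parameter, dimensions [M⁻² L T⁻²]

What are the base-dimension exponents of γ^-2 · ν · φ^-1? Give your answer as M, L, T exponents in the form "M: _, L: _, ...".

Collect each base-dimension exponent across the product:
  M: −2·(1) + (0) − (-2) = 0
  L: −2·(0) + (2) − (1) = 1
  T: −2·(-2) + (-1) − (-2) = 5
So the dimensions are [L T⁵].

M: 0, L: 1, T: 5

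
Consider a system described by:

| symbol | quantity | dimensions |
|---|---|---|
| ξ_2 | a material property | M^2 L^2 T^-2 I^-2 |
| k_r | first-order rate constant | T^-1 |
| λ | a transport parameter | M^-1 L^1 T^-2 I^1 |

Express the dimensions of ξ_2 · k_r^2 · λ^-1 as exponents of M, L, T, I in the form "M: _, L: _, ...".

Collect each base-dimension exponent across the product:
  M: (2) + 2·(0) − (-1) = 3
  L: (2) + 2·(0) − (1) = 1
  T: (-2) + 2·(-1) − (-2) = -2
  I: (-2) + 2·(0) − (1) = -3
So the dimensions are [M³ L T⁻² I⁻³].

M: 3, L: 1, T: -2, I: -3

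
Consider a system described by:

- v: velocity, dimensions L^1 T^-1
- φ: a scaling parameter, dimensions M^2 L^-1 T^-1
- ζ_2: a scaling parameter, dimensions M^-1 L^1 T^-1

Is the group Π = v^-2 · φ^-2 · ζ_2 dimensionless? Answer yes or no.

no

Sum the exponent of each base dimension across the product:
  M: −2·[v]_M − 2·[φ]_M + [ζ_2]_M = −2·(0) − 2·(2) + (-1) = -5
  L: −2·[v]_L − 2·[φ]_L + [ζ_2]_L = −2·(1) − 2·(-1) + (1) = 1
  T: −2·[v]_T − 2·[φ]_T + [ζ_2]_T = −2·(-1) − 2·(-1) + (-1) = 3
Net dimensions [M⁻⁵ L T³] ≠ [1] — not dimensionless.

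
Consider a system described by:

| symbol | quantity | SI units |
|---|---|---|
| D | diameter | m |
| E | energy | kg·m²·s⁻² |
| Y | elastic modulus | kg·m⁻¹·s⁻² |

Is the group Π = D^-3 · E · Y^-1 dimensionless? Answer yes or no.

yes

Sum the exponent of each base dimension across the product:
  M: −3·[D]_M + [E]_M − [Y]_M = −3·(0) + (1) − (1) = 0
  L: −3·[D]_L + [E]_L − [Y]_L = −3·(1) + (2) − (-1) = 0
  T: −3·[D]_T + [E]_T − [Y]_T = −3·(0) + (-2) − (-2) = 0
All base exponents vanish — dimensionless.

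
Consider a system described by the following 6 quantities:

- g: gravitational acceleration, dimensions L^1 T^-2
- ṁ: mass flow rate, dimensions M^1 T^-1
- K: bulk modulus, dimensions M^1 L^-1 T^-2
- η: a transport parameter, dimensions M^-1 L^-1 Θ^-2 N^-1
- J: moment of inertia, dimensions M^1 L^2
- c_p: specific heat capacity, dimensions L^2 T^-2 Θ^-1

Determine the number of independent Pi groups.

1

There are 6 variables and 5 base dimensions (M, L, T, Θ, N).
The dimension matrix has rank 5.
Independent dimensionless groups: 6 − 5 = 1.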